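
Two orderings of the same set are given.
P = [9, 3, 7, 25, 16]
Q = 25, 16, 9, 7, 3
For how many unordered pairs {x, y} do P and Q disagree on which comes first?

Disagreeing pairs: 7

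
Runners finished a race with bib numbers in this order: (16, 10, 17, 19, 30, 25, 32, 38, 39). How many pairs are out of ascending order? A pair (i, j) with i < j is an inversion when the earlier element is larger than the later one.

2 inversions

Count, for each position, how many later elements it exceeds:
16: 1
10: 0
17: 0
19: 0
30: 1
25: 0
32: 0
38: 0
39: 0
Sum: 1 + 0 + 0 + 0 + 1 + 0 + 0 + 0 + 0 = 2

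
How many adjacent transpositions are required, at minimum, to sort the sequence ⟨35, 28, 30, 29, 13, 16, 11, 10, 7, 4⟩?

42

Minimum adjacent swaps = number of inversions (each swap of adjacent out-of-order elements removes one inversion and no swap can remove more).
Count inversions — for each element, later elements that are smaller:
35: 28, 30, 29, 13, 16, 11, 10, 7, 4 → 9
28: 13, 16, 11, 10, 7, 4 → 6
30: 29, 13, 16, 11, 10, 7, 4 → 7
29: 13, 16, 11, 10, 7, 4 → 6
13: 11, 10, 7, 4 → 4
16: 11, 10, 7, 4 → 4
11: 10, 7, 4 → 3
10: 7, 4 → 2
7: 4 → 1
4: none → 0
Total inversions: 9 + 6 + 7 + 6 + 4 + 4 + 3 + 2 + 1 + 0 = 42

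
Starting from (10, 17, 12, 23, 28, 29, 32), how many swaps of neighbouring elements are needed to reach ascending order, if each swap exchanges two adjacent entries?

1

Minimum adjacent swaps = number of inversions (each swap of adjacent out-of-order elements removes one inversion and no swap can remove more).
Count inversions — for each element, later elements that are smaller:
10: none → 0
17: 12 → 1
12: none → 0
23: none → 0
28: none → 0
29: none → 0
32: none → 0
Total inversions: 0 + 1 + 0 + 0 + 0 + 0 + 0 = 1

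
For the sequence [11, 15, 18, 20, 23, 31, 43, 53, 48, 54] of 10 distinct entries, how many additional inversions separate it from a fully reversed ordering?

44

Maximum inversions for 10 distinct elements is C(10, 2) = 10·9/2 = 45.
Current inversions — for each element, count later smaller elements:
11: 0
15: 0
18: 0
20: 0
23: 0
31: 0
43: 0
53: 1
48: 0
54: 0
Current total: 0 + 0 + 0 + 0 + 0 + 0 + 0 + 1 + 0 + 0 = 1
Shortfall: 45 − 1 = 44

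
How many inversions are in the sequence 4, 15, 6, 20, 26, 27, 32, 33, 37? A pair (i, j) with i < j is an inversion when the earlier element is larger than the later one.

Sweep left to right; for each value list the smaller values that follow it:
4 → none → 0
15 → 6 → 1
6 → none → 0
20 → none → 0
26 → none → 0
27 → none → 0
32 → none → 0
33 → none → 0
37 → none → 0
Sum: 0 + 1 + 0 + 0 + 0 + 0 + 0 + 0 + 0 = 1

Out-of-order pairs: 1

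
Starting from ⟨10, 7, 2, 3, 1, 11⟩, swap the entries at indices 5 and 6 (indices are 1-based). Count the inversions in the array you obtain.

10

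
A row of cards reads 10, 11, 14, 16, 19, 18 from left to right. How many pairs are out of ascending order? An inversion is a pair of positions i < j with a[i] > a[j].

There is 1 out-of-order pair.

For each element, count later entries that are smaller:
10 → none → 0
11 → none → 0
14 → none → 0
16 → none → 0
19 → 18 → 1
18 → none → 0
Sum: 0 + 0 + 0 + 0 + 1 + 0 = 1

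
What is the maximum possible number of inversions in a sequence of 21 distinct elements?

210 inversions

The maximum occurs when the array is in strictly decreasing order: every one of the C(21, 2) pairs is inverted.
C(21, 2) = 21·20/2 = 210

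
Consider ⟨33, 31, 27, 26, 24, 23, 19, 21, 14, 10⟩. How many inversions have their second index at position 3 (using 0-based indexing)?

3 such elements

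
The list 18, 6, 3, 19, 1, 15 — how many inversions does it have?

Element-by-element contributions:
18 → 6, 3, 1, 15 → 4
6 → 3, 1 → 2
3 → 1 → 1
19 → 1, 15 → 2
1 → none → 0
15 → none → 0
Sum: 4 + 2 + 1 + 2 + 0 + 0 = 9

9 inversions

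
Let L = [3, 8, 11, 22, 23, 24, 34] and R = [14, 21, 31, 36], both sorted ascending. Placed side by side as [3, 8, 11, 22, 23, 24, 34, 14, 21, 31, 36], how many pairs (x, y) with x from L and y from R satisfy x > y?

Count, for every r in R, how many entries of L exceed r:
r = 14: 22, 23, 24, 34 → 4
r = 21: 22, 23, 24, 34 → 4
r = 31: 34 → 1
r = 36: none → 0
Cross-inversions: 4 + 4 + 1 + 0 = 9

9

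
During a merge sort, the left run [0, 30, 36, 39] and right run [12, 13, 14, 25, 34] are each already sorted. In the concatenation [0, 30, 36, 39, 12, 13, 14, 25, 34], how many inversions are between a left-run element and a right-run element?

14

For each element r of the right run, count left-run elements greater than r:
r = 12: 30, 36, 39 → 3
r = 13: 30, 36, 39 → 3
r = 14: 30, 36, 39 → 3
r = 25: 30, 36, 39 → 3
r = 34: 36, 39 → 2
Cross-inversions: 3 + 3 + 3 + 3 + 2 = 14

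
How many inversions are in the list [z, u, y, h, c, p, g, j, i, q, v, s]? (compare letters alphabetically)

35 out-of-order pairs

Count, for each position, how many later elements it exceeds:
z: 11
u: 8
y: 9
h: 2
c: 0
p: 3
g: 0
j: 1
i: 0
q: 0
v: 1
s: 0
Sum: 11 + 8 + 9 + 2 + 0 + 3 + 0 + 1 + 0 + 0 + 1 + 0 = 35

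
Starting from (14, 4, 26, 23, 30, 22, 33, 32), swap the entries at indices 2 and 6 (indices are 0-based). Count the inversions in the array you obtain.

9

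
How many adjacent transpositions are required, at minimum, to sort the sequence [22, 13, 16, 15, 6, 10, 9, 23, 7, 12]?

There are 29 swaps.

The minimum number of adjacent swaps to sort an array equals its inversion count, since every such swap removes exactly one inversion.
Count inversions — for each element, later elements that are smaller:
22: 13, 16, 15, 6, 10, 9, 7, 12 → 8
13: 6, 10, 9, 7, 12 → 5
16: 15, 6, 10, 9, 7, 12 → 6
15: 6, 10, 9, 7, 12 → 5
6: none → 0
10: 9, 7 → 2
9: 7 → 1
23: 7, 12 → 2
7: none → 0
12: none → 0
Total inversions: 8 + 5 + 6 + 5 + 0 + 2 + 1 + 2 + 0 + 0 = 29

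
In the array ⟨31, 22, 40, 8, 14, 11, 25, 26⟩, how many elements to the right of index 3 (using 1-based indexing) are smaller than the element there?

5

The element at index 3 is 40.
Elements after it: 8, 14, 11, 25, 26
Those smaller than 40: 8, 14, 11, 25, 26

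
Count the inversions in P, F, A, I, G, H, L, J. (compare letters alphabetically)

Count, for each position, how many later elements it exceeds:
P → F, A, I, G, H, L, J → 7
F → A → 1
A → none → 0
I → G, H → 2
G → none → 0
H → none → 0
L → J → 1
J → none → 0
Sum: 7 + 1 + 0 + 2 + 0 + 0 + 1 + 0 = 11

There are 11 out-of-order pairs.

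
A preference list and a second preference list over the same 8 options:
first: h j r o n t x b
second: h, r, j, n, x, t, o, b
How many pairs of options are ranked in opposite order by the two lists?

Assign each item its position (1..8) in the first ordering, then rewrite the second ordering as that position sequence:
positions: h→1, j→2, r→3, o→4, n→5, t→6, x→7, b→8
second ordering as positions: [1, 3, 2, 5, 7, 6, 4, 8]
Discordant pairs = inversions in this position sequence.
1: 0
3: 2 → 1
2: 0
5: 4 → 1
7: 6, 4 → 2
6: 4 → 1
4: 0
8: 0
Total: 0 + 1 + 0 + 1 + 2 + 1 + 0 + 0 = 5

5 pairs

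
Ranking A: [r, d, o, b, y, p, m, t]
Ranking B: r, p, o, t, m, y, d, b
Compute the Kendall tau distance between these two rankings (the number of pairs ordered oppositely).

Assign each item its position (1..8) in the first ordering, then rewrite the second ordering as that position sequence:
positions: r→1, d→2, o→3, b→4, y→5, p→6, m→7, t→8
second ordering as positions: [1, 6, 3, 8, 7, 5, 2, 4]
Discordant pairs = inversions in this position sequence.
1: 0
6: 3, 5, 2, 4 → 4
3: 2 → 1
8: 7, 5, 2, 4 → 4
7: 5, 2, 4 → 3
5: 2, 4 → 2
2: 0
4: 0
Total: 0 + 4 + 1 + 4 + 3 + 2 + 0 + 0 = 14

14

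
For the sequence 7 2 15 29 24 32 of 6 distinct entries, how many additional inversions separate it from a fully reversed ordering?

13 inversions short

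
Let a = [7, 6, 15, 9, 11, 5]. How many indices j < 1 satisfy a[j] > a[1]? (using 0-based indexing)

The element at index 1 is 6.
Elements before it: 7
Those larger than 6: 7

1 such element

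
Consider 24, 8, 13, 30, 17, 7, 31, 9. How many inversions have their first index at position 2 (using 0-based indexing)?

The element at index 2 is 13.
Elements after it: 30, 17, 7, 31, 9
Those smaller than 13: 7, 9

2 such elements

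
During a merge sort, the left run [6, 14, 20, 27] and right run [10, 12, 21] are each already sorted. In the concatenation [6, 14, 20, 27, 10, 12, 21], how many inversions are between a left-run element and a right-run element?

Take each right-half value and tally the left-half values above it:
r = 10: 14, 20, 27 → 3
r = 12: 14, 20, 27 → 3
r = 21: 27 → 1
Cross-inversions: 3 + 3 + 1 = 7

Split inversions: 7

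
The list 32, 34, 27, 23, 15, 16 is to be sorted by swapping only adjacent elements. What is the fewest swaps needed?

The minimum number of adjacent swaps to sort an array equals its inversion count, since every such swap removes exactly one inversion.
Count inversions — for each element, later elements that are smaller:
32: 27, 23, 15, 16 → 4
34: 27, 23, 15, 16 → 4
27: 23, 15, 16 → 3
23: 15, 16 → 2
15: none → 0
16: none → 0
Total inversions: 4 + 4 + 3 + 2 + 0 + 0 = 13

13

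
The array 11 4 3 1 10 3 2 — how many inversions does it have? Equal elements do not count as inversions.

There are 15 inversions.

Sweep left to right; for each value list the smaller values that follow it:
11: 6
4: 4
3: 2
1: 0
10: 2
3: 1
2: 0
Sum: 6 + 4 + 2 + 0 + 2 + 1 + 0 = 15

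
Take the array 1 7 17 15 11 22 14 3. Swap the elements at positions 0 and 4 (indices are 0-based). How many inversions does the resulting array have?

15

Positions 0 and 4 hold 1 and 11; after swapping, the array is [11, 7, 17, 15, 1, 22, 14, 3].
Element-by-element contributions:
11 → 7, 1, 3 → 3
7 → 1, 3 → 2
17 → 15, 1, 14, 3 → 4
15 → 1, 14, 3 → 3
1 → none → 0
22 → 14, 3 → 2
14 → 3 → 1
3 → none → 0
Sum: 3 + 2 + 4 + 3 + 0 + 2 + 1 + 0 = 15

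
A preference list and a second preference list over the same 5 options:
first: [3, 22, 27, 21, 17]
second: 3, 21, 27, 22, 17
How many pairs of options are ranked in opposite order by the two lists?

3 pairs

Assign each item its position (1..5) in the first ordering, then rewrite the second ordering as that position sequence:
positions: 3→1, 22→2, 27→3, 21→4, 17→5
second ordering as positions: [1, 4, 3, 2, 5]
Discordant pairs = inversions in this position sequence.
1: 0
4: 3, 2 → 2
3: 2 → 1
2: 0
5: 0
Total: 0 + 2 + 1 + 0 + 0 = 3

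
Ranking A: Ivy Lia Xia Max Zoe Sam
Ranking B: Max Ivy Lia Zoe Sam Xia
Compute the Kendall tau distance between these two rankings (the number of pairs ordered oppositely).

5

Assign each item its position (1..6) in the first ordering, then rewrite the second ordering as that position sequence:
positions: Ivy→1, Lia→2, Xia→3, Max→4, Zoe→5, Sam→6
second ordering as positions: [4, 1, 2, 5, 6, 3]
Discordant pairs = inversions in this position sequence.
4: 1, 2, 3 → 3
1: 0
2: 0
5: 3 → 1
6: 3 → 1
3: 0
Total: 3 + 0 + 0 + 1 + 1 + 0 = 5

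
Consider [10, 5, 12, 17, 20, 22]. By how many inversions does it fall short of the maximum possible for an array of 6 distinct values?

Maximum inversions for 6 distinct elements is C(6, 2) = 6·5/2 = 15.
Current inversions — for each element, count later smaller elements:
10: 1
5: 0
12: 0
17: 0
20: 0
22: 0
Current total: 1 + 0 + 0 + 0 + 0 + 0 = 1
Shortfall: 15 − 1 = 14

14 inversions short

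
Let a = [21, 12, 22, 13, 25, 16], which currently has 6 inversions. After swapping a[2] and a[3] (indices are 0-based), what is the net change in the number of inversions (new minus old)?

Positions 2 and 3 hold 22 and 13; after swapping, the array is [21, 12, 13, 22, 25, 16].
Count, for each position, how many later elements it exceeds:
21 → 12, 13, 16 → 3
12 → none → 0
13 → none → 0
22 → 16 → 1
25 → 16 → 1
16 → none → 0
Sum: 3 + 0 + 0 + 1 + 1 + 0 = 5
Change: 5 − 6 = -1

-1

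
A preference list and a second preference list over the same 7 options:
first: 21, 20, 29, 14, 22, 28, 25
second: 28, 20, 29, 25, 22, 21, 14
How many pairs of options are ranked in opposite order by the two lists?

Assign each item its position (1..7) in the first ordering, then rewrite the second ordering as that position sequence:
positions: 21→1, 20→2, 29→3, 14→4, 22→5, 28→6, 25→7
second ordering as positions: [6, 2, 3, 7, 5, 1, 4]
Discordant pairs = inversions in this position sequence.
6: 2, 3, 5, 1, 4 → 5
2: 1 → 1
3: 1 → 1
7: 5, 1, 4 → 3
5: 1, 4 → 2
1: 0
4: 0
Total: 5 + 1 + 1 + 3 + 2 + 0 + 0 = 12

Pairs: 12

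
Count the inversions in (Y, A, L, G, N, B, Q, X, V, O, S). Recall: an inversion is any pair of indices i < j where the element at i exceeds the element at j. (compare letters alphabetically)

For each element, count later entries that are smaller:
Y → A, L, G, N, B, Q, X, V, O, S → 10
A → none → 0
L → G, B → 2
G → B → 1
N → B → 1
B → none → 0
Q → O → 1
X → V, O, S → 3
V → O, S → 2
O → none → 0
S → none → 0
Sum: 10 + 0 + 2 + 1 + 1 + 0 + 1 + 3 + 2 + 0 + 0 = 20

20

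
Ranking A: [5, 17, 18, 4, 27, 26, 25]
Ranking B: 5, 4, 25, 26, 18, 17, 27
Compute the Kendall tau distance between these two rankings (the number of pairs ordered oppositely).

Discordant pairs: 10

Assign each item its position (1..7) in the first ordering, then rewrite the second ordering as that position sequence:
positions: 5→1, 17→2, 18→3, 4→4, 27→5, 26→6, 25→7
second ordering as positions: [1, 4, 7, 6, 3, 2, 5]
Discordant pairs = inversions in this position sequence.
1: 0
4: 3, 2 → 2
7: 6, 3, 2, 5 → 4
6: 3, 2, 5 → 3
3: 2 → 1
2: 0
5: 0
Total: 0 + 2 + 4 + 3 + 1 + 0 + 0 = 10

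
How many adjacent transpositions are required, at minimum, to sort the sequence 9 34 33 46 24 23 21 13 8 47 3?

The minimum number of adjacent swaps to sort an array equals its inversion count, since every such swap removes exactly one inversion.
Count inversions — for each element, later elements that are smaller:
9: 8, 3 → 2
34: 33, 24, 23, 21, 13, 8, 3 → 7
33: 24, 23, 21, 13, 8, 3 → 6
46: 24, 23, 21, 13, 8, 3 → 6
24: 23, 21, 13, 8, 3 → 5
23: 21, 13, 8, 3 → 4
21: 13, 8, 3 → 3
13: 8, 3 → 2
8: 3 → 1
47: 3 → 1
3: none → 0
Total inversions: 2 + 7 + 6 + 6 + 5 + 4 + 3 + 2 + 1 + 1 + 0 = 37

Adjacent swaps: 37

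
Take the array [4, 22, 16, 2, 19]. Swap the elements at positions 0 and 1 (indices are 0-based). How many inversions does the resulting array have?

Positions 0 and 1 hold 4 and 22; after swapping, the array is [22, 4, 16, 2, 19].
For each element, count later entries that are smaller:
22 → 4, 16, 2, 19 → 4
4 → 2 → 1
16 → 2 → 1
2 → none → 0
19 → none → 0
Sum: 4 + 1 + 1 + 0 + 0 = 6

6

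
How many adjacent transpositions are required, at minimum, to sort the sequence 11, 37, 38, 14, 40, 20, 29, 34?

Each adjacent swap fixes exactly one inversion, so the minimum swap count equals the number of inversions.
Count inversions — for each element, later elements that are smaller:
11: none → 0
37: 14, 20, 29, 34 → 4
38: 14, 20, 29, 34 → 4
14: none → 0
40: 20, 29, 34 → 3
20: none → 0
29: none → 0
34: none → 0
Total inversions: 0 + 4 + 4 + 0 + 3 + 0 + 0 + 0 = 11

11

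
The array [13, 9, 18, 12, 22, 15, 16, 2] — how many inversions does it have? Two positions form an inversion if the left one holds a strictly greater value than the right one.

Out-of-order pairs: 14

Count, for each position, how many later elements it exceeds:
13: 3
9: 1
18: 4
12: 1
22: 3
15: 1
16: 1
2: 0
Sum: 3 + 1 + 4 + 1 + 3 + 1 + 1 + 0 = 14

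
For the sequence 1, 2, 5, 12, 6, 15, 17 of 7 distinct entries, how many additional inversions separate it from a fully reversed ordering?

20

Maximum inversions for 7 distinct elements is C(7, 2) = 7·6/2 = 21.
Current inversions — for each element, count later smaller elements:
1: 0
2: 0
5: 0
12: 1
6: 0
15: 0
17: 0
Current total: 0 + 0 + 0 + 1 + 0 + 0 + 0 = 1
Shortfall: 21 − 1 = 20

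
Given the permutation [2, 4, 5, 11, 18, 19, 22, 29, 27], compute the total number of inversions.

For each element, count later entries that are smaller:
2: 0
4: 0
5: 0
11: 0
18: 0
19: 0
22: 0
29: 1
27: 0
Sum: 0 + 0 + 0 + 0 + 0 + 0 + 0 + 1 + 0 = 1

1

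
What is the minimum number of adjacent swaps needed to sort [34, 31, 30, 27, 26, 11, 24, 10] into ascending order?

27

The minimum number of adjacent swaps to sort an array equals its inversion count, since every such swap removes exactly one inversion.
Count inversions — for each element, later elements that are smaller:
34: 31, 30, 27, 26, 11, 24, 10 → 7
31: 30, 27, 26, 11, 24, 10 → 6
30: 27, 26, 11, 24, 10 → 5
27: 26, 11, 24, 10 → 4
26: 11, 24, 10 → 3
11: 10 → 1
24: 10 → 1
10: none → 0
Total inversions: 7 + 6 + 5 + 4 + 3 + 1 + 1 + 0 = 27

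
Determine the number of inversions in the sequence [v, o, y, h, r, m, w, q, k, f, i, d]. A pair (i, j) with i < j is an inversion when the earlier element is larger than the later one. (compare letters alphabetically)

Sweep left to right; for each value list the smaller values that follow it:
v: 9
o: 6
y: 9
h: 2
r: 6
m: 4
w: 5
q: 4
k: 3
f: 1
i: 1
d: 0
Sum: 9 + 6 + 9 + 2 + 6 + 4 + 5 + 4 + 3 + 1 + 1 + 0 = 50

50 inversions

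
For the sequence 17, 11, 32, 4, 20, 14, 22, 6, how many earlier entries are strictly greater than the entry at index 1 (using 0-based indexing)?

1 such element

The element at index 1 is 11.
Elements before it: 17
Those larger than 11: 17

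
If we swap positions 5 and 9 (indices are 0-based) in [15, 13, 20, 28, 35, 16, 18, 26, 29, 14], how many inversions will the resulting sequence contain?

There are 17 inversions.

Positions 5 and 9 hold 16 and 14; after swapping, the array is [15, 13, 20, 28, 35, 14, 18, 26, 29, 16].
For each element, count later entries that are smaller:
15: 2
13: 0
20: 3
28: 4
35: 5
14: 0
18: 1
26: 1
29: 1
16: 0
Sum: 2 + 0 + 3 + 4 + 5 + 0 + 1 + 1 + 1 + 0 = 17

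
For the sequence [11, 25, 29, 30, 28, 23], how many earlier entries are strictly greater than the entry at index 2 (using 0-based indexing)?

0 such elements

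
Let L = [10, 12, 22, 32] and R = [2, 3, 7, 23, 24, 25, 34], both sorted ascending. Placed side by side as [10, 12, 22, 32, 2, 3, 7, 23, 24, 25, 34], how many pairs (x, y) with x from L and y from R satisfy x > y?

Split inversions: 15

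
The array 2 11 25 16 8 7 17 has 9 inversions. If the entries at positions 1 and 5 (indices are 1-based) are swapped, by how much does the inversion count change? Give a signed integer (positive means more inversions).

+1

Positions 1 and 5 hold 2 and 8; after swapping, the array is [8, 11, 25, 16, 2, 7, 17].
Count, for each position, how many later elements it exceeds:
8: 2
11: 2
25: 4
16: 2
2: 0
7: 0
17: 0
Sum: 2 + 2 + 4 + 2 + 0 + 0 + 0 = 10
Change: 10 − 9 = +1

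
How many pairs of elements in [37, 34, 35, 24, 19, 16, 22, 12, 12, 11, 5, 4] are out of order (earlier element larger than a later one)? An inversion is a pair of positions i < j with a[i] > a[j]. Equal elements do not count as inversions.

62 out-of-order pairs

Count, for each position, how many later elements it exceeds:
37: 11
34: 9
35: 9
24: 8
19: 6
16: 5
22: 5
12: 3
12: 3
11: 2
5: 1
4: 0
Sum: 11 + 9 + 9 + 8 + 6 + 5 + 5 + 3 + 3 + 2 + 1 + 0 = 62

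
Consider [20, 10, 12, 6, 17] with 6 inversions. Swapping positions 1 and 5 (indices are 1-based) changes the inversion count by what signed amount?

Positions 1 and 5 hold 20 and 17; after swapping, the array is [17, 10, 12, 6, 20].
For each element, count later entries that are smaller:
17: 3
10: 1
12: 1
6: 0
20: 0
Sum: 3 + 1 + 1 + 0 + 0 = 5
Change: 5 − 6 = -1

-1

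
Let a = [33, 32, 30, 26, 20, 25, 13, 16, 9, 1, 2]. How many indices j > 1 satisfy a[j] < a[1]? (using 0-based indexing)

The element at index 1 is 32.
Elements after it: 30, 26, 20, 25, 13, 16, 9, 1, 2
Those smaller than 32: 30, 26, 20, 25, 13, 16, 9, 1, 2

9 such elements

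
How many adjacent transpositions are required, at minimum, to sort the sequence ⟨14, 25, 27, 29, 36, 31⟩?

Each adjacent swap fixes exactly one inversion, so the minimum swap count equals the number of inversions.
Count inversions — for each element, later elements that are smaller:
14: none → 0
25: none → 0
27: none → 0
29: none → 0
36: 31 → 1
31: none → 0
Total inversions: 0 + 0 + 0 + 0 + 1 + 0 = 1

1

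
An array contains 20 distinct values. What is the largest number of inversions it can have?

190 inversions

The maximum occurs when the array is in strictly decreasing order: every one of the C(20, 2) pairs is inverted.
C(20, 2) = 20·19/2 = 190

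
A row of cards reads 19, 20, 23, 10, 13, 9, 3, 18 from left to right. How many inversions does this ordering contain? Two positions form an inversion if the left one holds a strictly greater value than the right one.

Inversions: 20

For each element, count later entries that are smaller:
19: 5
20: 5
23: 5
10: 2
13: 2
9: 1
3: 0
18: 0
Sum: 5 + 5 + 5 + 2 + 2 + 1 + 0 + 0 = 20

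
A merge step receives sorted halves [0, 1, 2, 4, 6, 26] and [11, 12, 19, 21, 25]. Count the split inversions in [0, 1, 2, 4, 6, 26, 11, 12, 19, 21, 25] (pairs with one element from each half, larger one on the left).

For each element r of the right run, count left-run elements greater than r:
r = 11: 26 → 1
r = 12: 26 → 1
r = 19: 26 → 1
r = 21: 26 → 1
r = 25: 26 → 1
Cross-inversions: 1 + 1 + 1 + 1 + 1 = 5

5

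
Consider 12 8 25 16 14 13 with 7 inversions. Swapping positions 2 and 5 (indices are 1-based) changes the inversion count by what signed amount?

Positions 2 and 5 hold 8 and 14; after swapping, the array is [12, 14, 25, 16, 8, 13].
Element-by-element contributions:
12 → 8 → 1
14 → 8, 13 → 2
25 → 16, 8, 13 → 3
16 → 8, 13 → 2
8 → none → 0
13 → none → 0
Sum: 1 + 2 + 3 + 2 + 0 + 0 = 8
Change: 8 − 7 = +1

+1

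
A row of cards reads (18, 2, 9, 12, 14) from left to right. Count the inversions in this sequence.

Out-of-order pairs: 4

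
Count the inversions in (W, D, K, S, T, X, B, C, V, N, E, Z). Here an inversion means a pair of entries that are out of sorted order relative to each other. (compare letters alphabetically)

30

For each element, count later entries that are smaller:
W → D, K, S, T, B, C, V, N, E → 9
D → B, C → 2
K → B, C, E → 3
S → B, C, N, E → 4
T → B, C, N, E → 4
X → B, C, V, N, E → 5
B → none → 0
C → none → 0
V → N, E → 2
N → E → 1
E → none → 0
Z → none → 0
Sum: 9 + 2 + 3 + 4 + 4 + 5 + 0 + 0 + 2 + 1 + 0 + 0 = 30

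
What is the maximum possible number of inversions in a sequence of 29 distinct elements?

The maximum occurs when the array is in strictly decreasing order: every one of the C(29, 2) pairs is inverted.
C(29, 2) = 29·28/2 = 406

406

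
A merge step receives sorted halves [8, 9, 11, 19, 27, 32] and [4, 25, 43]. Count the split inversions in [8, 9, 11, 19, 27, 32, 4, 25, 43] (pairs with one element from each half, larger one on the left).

8

For each element r of the right run, count left-run elements greater than r:
r = 4: 8, 9, 11, 19, 27, 32 → 6
r = 25: 27, 32 → 2
r = 43: none → 0
Cross-inversions: 6 + 2 + 0 = 8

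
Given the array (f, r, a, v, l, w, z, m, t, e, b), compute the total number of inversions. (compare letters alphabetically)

28 inversions

Count, for each position, how many later elements it exceeds:
f → a, e, b → 3
r → a, l, m, e, b → 5
a → none → 0
v → l, m, t, e, b → 5
l → e, b → 2
w → m, t, e, b → 4
z → m, t, e, b → 4
m → e, b → 2
t → e, b → 2
e → b → 1
b → none → 0
Sum: 3 + 5 + 0 + 5 + 2 + 4 + 4 + 2 + 2 + 1 + 0 = 28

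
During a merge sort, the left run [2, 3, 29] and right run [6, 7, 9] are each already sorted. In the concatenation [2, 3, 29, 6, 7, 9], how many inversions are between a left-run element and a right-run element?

3

For each element r of the right run, count left-run elements greater than r:
r = 6: 29 → 1
r = 7: 29 → 1
r = 9: 29 → 1
Cross-inversions: 1 + 1 + 1 = 3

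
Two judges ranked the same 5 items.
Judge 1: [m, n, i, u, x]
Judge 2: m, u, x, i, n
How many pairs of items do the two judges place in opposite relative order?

Assign each item its position (1..5) in the first ordering, then rewrite the second ordering as that position sequence:
positions: m→1, n→2, i→3, u→4, x→5
second ordering as positions: [1, 4, 5, 3, 2]
Discordant pairs = inversions in this position sequence.
1: 0
4: 3, 2 → 2
5: 3, 2 → 2
3: 2 → 1
2: 0
Total: 0 + 2 + 2 + 1 + 0 = 5

5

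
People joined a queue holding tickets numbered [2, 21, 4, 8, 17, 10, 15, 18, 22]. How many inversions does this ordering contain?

8 inversions

Element-by-element contributions:
2: 0
21: 6
4: 0
8: 0
17: 2
10: 0
15: 0
18: 0
22: 0
Sum: 0 + 6 + 0 + 0 + 2 + 0 + 0 + 0 + 0 = 8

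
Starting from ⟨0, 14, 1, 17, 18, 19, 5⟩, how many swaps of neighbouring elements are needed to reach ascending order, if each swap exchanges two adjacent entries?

5 adjacent swaps

The minimum number of adjacent swaps to sort an array equals its inversion count, since every such swap removes exactly one inversion.
Count inversions — for each element, later elements that are smaller:
0: none → 0
14: 1, 5 → 2
1: none → 0
17: 5 → 1
18: 5 → 1
19: 5 → 1
5: none → 0
Total inversions: 0 + 2 + 0 + 1 + 1 + 1 + 0 = 5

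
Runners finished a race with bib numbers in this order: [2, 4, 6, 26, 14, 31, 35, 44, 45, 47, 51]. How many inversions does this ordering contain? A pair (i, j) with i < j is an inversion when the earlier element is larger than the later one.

1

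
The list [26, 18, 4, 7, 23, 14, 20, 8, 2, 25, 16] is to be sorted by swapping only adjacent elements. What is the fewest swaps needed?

The minimum number of adjacent swaps to sort an array equals its inversion count, since every such swap removes exactly one inversion.
Count inversions — for each element, later elements that are smaller:
26: 18, 4, 7, 23, 14, 20, 8, 2, 25, 16 → 10
18: 4, 7, 14, 8, 2, 16 → 6
4: 2 → 1
7: 2 → 1
23: 14, 20, 8, 2, 16 → 5
14: 8, 2 → 2
20: 8, 2, 16 → 3
8: 2 → 1
2: none → 0
25: 16 → 1
16: none → 0
Total inversions: 10 + 6 + 1 + 1 + 5 + 2 + 3 + 1 + 0 + 1 + 0 = 30

There are 30 adjacent swaps.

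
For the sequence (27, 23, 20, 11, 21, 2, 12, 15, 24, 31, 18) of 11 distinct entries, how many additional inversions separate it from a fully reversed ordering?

Maximum inversions for 11 distinct elements is C(11, 2) = 11·10/2 = 55.
Current inversions — for each element, count later smaller elements:
27: 9
23: 7
20: 5
11: 1
21: 4
2: 0
12: 0
15: 0
24: 1
31: 1
18: 0
Current total: 9 + 7 + 5 + 1 + 4 + 0 + 0 + 0 + 1 + 1 + 0 = 28
Shortfall: 55 − 28 = 27

27 inversions short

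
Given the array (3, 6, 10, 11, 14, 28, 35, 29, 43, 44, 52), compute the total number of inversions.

Element-by-element contributions:
3 → none → 0
6 → none → 0
10 → none → 0
11 → none → 0
14 → none → 0
28 → none → 0
35 → 29 → 1
29 → none → 0
43 → none → 0
44 → none → 0
52 → none → 0
Sum: 0 + 0 + 0 + 0 + 0 + 0 + 1 + 0 + 0 + 0 + 0 = 1

1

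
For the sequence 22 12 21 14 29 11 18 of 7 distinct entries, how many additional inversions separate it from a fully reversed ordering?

Maximum inversions for 7 distinct elements is C(7, 2) = 7·6/2 = 21.
Current inversions — for each element, count later smaller elements:
22: 5
12: 1
21: 3
14: 1
29: 2
11: 0
18: 0
Current total: 5 + 1 + 3 + 1 + 2 + 0 + 0 = 12
Shortfall: 21 − 12 = 9

9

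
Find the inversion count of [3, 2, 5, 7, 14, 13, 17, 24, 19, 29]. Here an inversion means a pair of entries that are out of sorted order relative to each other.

Sweep left to right; for each value list the smaller values that follow it:
3: 1
2: 0
5: 0
7: 0
14: 1
13: 0
17: 0
24: 1
19: 0
29: 0
Sum: 1 + 0 + 0 + 0 + 1 + 0 + 0 + 1 + 0 + 0 = 3

3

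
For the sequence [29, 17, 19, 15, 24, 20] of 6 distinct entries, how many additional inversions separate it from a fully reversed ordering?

7

Maximum inversions for 6 distinct elements is C(6, 2) = 6·5/2 = 15.
Current inversions — for each element, count later smaller elements:
29: 5
17: 1
19: 1
15: 0
24: 1
20: 0
Current total: 5 + 1 + 1 + 0 + 1 + 0 = 8
Shortfall: 15 − 8 = 7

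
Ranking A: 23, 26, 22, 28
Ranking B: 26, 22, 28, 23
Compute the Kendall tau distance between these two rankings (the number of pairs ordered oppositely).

3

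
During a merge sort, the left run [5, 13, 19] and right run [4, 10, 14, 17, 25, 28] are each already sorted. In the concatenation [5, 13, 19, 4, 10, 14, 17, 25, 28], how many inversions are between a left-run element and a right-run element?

Cross-inversions: 7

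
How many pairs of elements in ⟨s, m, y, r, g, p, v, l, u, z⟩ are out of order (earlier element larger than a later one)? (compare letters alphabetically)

Element-by-element contributions:
s: 5
m: 2
y: 6
r: 3
g: 0
p: 1
v: 2
l: 0
u: 0
z: 0
Sum: 5 + 2 + 6 + 3 + 0 + 1 + 2 + 0 + 0 + 0 = 19

19 out-of-order pairs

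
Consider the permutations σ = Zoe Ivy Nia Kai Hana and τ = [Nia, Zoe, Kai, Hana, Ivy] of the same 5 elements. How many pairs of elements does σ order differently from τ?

Assign each item its position (1..5) in the first ordering, then rewrite the second ordering as that position sequence:
positions: Zoe→1, Ivy→2, Nia→3, Kai→4, Hana→5
second ordering as positions: [3, 1, 4, 5, 2]
Discordant pairs = inversions in this position sequence.
3: 1, 2 → 2
1: 0
4: 2 → 1
5: 2 → 1
2: 0
Total: 2 + 0 + 1 + 1 + 0 = 4

4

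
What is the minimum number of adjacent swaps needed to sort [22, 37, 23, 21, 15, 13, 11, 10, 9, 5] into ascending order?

Each adjacent swap fixes exactly one inversion, so the minimum swap count equals the number of inversions.
Count inversions — for each element, later elements that are smaller:
22: 21, 15, 13, 11, 10, 9, 5 → 7
37: 23, 21, 15, 13, 11, 10, 9, 5 → 8
23: 21, 15, 13, 11, 10, 9, 5 → 7
21: 15, 13, 11, 10, 9, 5 → 6
15: 13, 11, 10, 9, 5 → 5
13: 11, 10, 9, 5 → 4
11: 10, 9, 5 → 3
10: 9, 5 → 2
9: 5 → 1
5: none → 0
Total inversions: 7 + 8 + 7 + 6 + 5 + 4 + 3 + 2 + 1 + 0 = 43

There are 43 swaps.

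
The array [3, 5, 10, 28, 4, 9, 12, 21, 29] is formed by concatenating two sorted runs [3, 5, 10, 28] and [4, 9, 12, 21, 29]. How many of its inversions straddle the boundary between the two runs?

Split inversions: 7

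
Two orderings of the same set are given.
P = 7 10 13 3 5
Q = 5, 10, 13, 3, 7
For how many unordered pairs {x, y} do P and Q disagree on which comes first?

Disagreeing pairs: 7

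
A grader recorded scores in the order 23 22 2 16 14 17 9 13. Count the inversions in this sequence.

There are 20 inversions.

Sweep left to right; for each value list the smaller values that follow it:
23 → 22, 2, 16, 14, 17, 9, 13 → 7
22 → 2, 16, 14, 17, 9, 13 → 6
2 → none → 0
16 → 14, 9, 13 → 3
14 → 9, 13 → 2
17 → 9, 13 → 2
9 → none → 0
13 → none → 0
Sum: 7 + 6 + 0 + 3 + 2 + 2 + 0 + 0 = 20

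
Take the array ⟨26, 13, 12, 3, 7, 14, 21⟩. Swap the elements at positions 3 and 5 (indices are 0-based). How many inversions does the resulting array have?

14

Positions 3 and 5 hold 3 and 14; after swapping, the array is [26, 13, 12, 14, 7, 3, 21].
For each element, count later entries that are smaller:
26: 6
13: 3
12: 2
14: 2
7: 1
3: 0
21: 0
Sum: 6 + 3 + 2 + 2 + 1 + 0 + 0 = 14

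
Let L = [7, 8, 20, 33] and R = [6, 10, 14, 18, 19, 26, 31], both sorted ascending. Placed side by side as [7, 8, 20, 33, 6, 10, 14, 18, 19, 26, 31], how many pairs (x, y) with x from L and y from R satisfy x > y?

14 split inversions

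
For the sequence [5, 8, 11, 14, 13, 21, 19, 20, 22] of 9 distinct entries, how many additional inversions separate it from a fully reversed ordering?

33

Maximum inversions for 9 distinct elements is C(9, 2) = 9·8/2 = 36.
Current inversions — for each element, count later smaller elements:
5: 0
8: 0
11: 0
14: 1
13: 0
21: 2
19: 0
20: 0
22: 0
Current total: 0 + 0 + 0 + 1 + 0 + 2 + 0 + 0 + 0 = 3
Shortfall: 36 − 3 = 33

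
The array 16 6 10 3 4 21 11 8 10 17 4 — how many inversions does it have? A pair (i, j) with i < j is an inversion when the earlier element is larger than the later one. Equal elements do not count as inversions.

Inversions: 26

Sweep left to right; for each value list the smaller values that follow it:
16: 8
6: 3
10: 4
3: 0
4: 0
21: 5
11: 3
8: 1
10: 1
17: 1
4: 0
Sum: 8 + 3 + 4 + 0 + 0 + 5 + 3 + 1 + 1 + 1 + 0 = 26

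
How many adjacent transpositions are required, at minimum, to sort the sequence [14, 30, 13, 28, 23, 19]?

8 swaps

Minimum adjacent swaps = number of inversions (each swap of adjacent out-of-order elements removes one inversion and no swap can remove more).
Count inversions — for each element, later elements that are smaller:
14: 13 → 1
30: 13, 28, 23, 19 → 4
13: none → 0
28: 23, 19 → 2
23: 19 → 1
19: none → 0
Total inversions: 1 + 4 + 0 + 2 + 1 + 0 = 8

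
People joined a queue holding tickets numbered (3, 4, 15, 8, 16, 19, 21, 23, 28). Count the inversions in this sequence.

1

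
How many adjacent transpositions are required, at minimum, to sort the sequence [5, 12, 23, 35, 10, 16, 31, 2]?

Minimum adjacent swaps = number of inversions (each swap of adjacent out-of-order elements removes one inversion and no swap can remove more).
Count inversions — for each element, later elements that are smaller:
5: 2 → 1
12: 10, 2 → 2
23: 10, 16, 2 → 3
35: 10, 16, 31, 2 → 4
10: 2 → 1
16: 2 → 1
31: 2 → 1
2: none → 0
Total inversions: 1 + 2 + 3 + 4 + 1 + 1 + 1 + 0 = 13

13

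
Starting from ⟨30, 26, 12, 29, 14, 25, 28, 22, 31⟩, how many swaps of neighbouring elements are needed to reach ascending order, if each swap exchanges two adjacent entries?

17

Each adjacent swap fixes exactly one inversion, so the minimum swap count equals the number of inversions.
Count inversions — for each element, later elements that are smaller:
30: 26, 12, 29, 14, 25, 28, 22 → 7
26: 12, 14, 25, 22 → 4
12: none → 0
29: 14, 25, 28, 22 → 4
14: none → 0
25: 22 → 1
28: 22 → 1
22: none → 0
31: none → 0
Total inversions: 7 + 4 + 0 + 4 + 0 + 1 + 1 + 0 + 0 = 17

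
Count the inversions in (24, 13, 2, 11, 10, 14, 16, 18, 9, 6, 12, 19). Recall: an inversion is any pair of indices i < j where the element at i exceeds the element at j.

Sweep left to right; for each value list the smaller values that follow it:
24 → 13, 2, 11, 10, 14, 16, 18, 9, 6, 12, 19 → 11
13 → 2, 11, 10, 9, 6, 12 → 6
2 → none → 0
11 → 10, 9, 6 → 3
10 → 9, 6 → 2
14 → 9, 6, 12 → 3
16 → 9, 6, 12 → 3
18 → 9, 6, 12 → 3
9 → 6 → 1
6 → none → 0
12 → none → 0
19 → none → 0
Sum: 11 + 6 + 0 + 3 + 2 + 3 + 3 + 3 + 1 + 0 + 0 + 0 = 32

32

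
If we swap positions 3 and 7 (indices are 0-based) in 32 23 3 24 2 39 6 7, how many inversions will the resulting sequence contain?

There are 15 inversions.

Positions 3 and 7 hold 24 and 7; after swapping, the array is [32, 23, 3, 7, 2, 39, 6, 24].
Element-by-element contributions:
32 → 23, 3, 7, 2, 6, 24 → 6
23 → 3, 7, 2, 6 → 4
3 → 2 → 1
7 → 2, 6 → 2
2 → none → 0
39 → 6, 24 → 2
6 → none → 0
24 → none → 0
Sum: 6 + 4 + 1 + 2 + 0 + 2 + 0 + 0 = 15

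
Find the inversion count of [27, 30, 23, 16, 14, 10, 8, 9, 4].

34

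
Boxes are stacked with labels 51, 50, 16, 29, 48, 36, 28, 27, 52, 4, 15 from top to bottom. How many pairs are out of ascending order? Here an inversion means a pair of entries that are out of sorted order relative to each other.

There are 39 out-of-order pairs.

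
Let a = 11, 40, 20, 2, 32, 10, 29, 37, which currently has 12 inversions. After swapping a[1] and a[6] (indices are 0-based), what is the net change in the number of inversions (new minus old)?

-3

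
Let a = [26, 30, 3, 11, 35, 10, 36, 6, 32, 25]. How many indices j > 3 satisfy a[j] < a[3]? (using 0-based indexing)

2

The element at index 3 is 11.
Elements after it: 35, 10, 36, 6, 32, 25
Those smaller than 11: 10, 6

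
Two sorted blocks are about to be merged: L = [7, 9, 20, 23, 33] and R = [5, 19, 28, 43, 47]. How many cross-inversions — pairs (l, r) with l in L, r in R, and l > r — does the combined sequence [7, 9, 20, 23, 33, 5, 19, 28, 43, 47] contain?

Take each right-half value and tally the left-half values above it:
r = 5: 7, 9, 20, 23, 33 → 5
r = 19: 20, 23, 33 → 3
r = 28: 33 → 1
r = 43: none → 0
r = 47: none → 0
Cross-inversions: 5 + 3 + 1 + 0 + 0 = 9

9 split inversions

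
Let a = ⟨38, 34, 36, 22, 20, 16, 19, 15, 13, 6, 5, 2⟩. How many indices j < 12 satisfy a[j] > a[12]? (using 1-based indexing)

The element at index 12 is 2.
Elements before it: 38, 34, 36, 22, 20, 16, 19, 15, 13, 6, 5
Those larger than 2: 38, 34, 36, 22, 20, 16, 19, 15, 13, 6, 5

11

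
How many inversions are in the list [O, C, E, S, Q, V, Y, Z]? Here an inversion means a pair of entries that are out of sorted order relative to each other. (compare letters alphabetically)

Count, for each position, how many later elements it exceeds:
O → C, E → 2
C → none → 0
E → none → 0
S → Q → 1
Q → none → 0
V → none → 0
Y → none → 0
Z → none → 0
Sum: 2 + 0 + 0 + 1 + 0 + 0 + 0 + 0 = 3

3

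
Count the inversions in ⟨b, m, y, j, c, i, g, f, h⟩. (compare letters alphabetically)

21

For each element, count later entries that are smaller:
b: 0
m: 6
y: 6
j: 5
c: 0
i: 3
g: 1
f: 0
h: 0
Sum: 0 + 6 + 6 + 5 + 0 + 3 + 1 + 0 + 0 = 21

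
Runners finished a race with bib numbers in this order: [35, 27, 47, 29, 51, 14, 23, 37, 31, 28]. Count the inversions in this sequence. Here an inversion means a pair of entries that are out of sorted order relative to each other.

25

Element-by-element contributions:
35 → 27, 29, 14, 23, 31, 28 → 6
27 → 14, 23 → 2
47 → 29, 14, 23, 37, 31, 28 → 6
29 → 14, 23, 28 → 3
51 → 14, 23, 37, 31, 28 → 5
14 → none → 0
23 → none → 0
37 → 31, 28 → 2
31 → 28 → 1
28 → none → 0
Sum: 6 + 2 + 6 + 3 + 5 + 0 + 0 + 2 + 1 + 0 = 25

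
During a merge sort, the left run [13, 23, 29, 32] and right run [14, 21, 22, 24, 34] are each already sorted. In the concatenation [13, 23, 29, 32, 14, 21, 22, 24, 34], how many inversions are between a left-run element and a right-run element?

11

For each element r of the right run, count left-run elements greater than r:
r = 14: 23, 29, 32 → 3
r = 21: 23, 29, 32 → 3
r = 22: 23, 29, 32 → 3
r = 24: 29, 32 → 2
r = 34: none → 0
Cross-inversions: 3 + 3 + 3 + 2 + 0 = 11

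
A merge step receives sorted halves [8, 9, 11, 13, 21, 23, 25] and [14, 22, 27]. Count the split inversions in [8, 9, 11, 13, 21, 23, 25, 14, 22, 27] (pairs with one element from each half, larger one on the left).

5

For each element r of the right run, count left-run elements greater than r:
r = 14: 21, 23, 25 → 3
r = 22: 23, 25 → 2
r = 27: none → 0
Cross-inversions: 3 + 2 + 0 = 5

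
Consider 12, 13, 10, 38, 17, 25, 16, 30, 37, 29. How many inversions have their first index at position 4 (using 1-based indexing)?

The element at index 4 is 38.
Elements after it: 17, 25, 16, 30, 37, 29
Those smaller than 38: 17, 25, 16, 30, 37, 29

6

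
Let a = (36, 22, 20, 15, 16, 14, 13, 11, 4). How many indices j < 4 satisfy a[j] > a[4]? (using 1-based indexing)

The element at index 4 is 15.
Elements before it: 36, 22, 20
Those larger than 15: 36, 22, 20

3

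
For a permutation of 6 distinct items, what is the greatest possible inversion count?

The maximum occurs when the array is in strictly decreasing order: every one of the C(6, 2) pairs is inverted.
C(6, 2) = 6·5/2 = 15

15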